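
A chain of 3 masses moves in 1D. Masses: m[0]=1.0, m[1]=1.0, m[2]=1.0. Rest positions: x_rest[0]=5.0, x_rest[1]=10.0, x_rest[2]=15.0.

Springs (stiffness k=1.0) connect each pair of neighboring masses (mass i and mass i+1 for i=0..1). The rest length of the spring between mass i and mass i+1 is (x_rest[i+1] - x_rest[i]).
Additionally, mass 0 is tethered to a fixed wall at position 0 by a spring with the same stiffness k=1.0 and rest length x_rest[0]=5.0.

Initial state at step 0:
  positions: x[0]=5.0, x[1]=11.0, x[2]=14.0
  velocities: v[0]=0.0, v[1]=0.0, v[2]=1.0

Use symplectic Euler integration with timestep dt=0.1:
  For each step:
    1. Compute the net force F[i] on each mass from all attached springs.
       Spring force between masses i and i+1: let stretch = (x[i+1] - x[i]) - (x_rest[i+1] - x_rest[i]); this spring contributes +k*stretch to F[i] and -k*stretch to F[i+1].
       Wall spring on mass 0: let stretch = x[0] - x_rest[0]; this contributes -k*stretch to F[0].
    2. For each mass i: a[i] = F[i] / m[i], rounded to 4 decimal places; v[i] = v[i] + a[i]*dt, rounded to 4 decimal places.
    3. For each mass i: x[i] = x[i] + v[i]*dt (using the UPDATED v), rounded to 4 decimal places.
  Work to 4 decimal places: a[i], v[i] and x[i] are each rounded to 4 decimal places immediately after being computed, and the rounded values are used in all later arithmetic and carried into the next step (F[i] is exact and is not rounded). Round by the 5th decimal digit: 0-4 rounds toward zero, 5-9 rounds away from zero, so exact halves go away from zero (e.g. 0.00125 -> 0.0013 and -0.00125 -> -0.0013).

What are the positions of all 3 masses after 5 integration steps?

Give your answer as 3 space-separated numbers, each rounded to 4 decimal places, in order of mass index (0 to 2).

Step 0: x=[5.0000 11.0000 14.0000] v=[0.0000 0.0000 1.0000]
Step 1: x=[5.0100 10.9700 14.1200] v=[0.1000 -0.3000 1.2000]
Step 2: x=[5.0295 10.9119 14.2585] v=[0.1950 -0.5810 1.3850]
Step 3: x=[5.0575 10.8284 14.4135] v=[0.2803 -0.8346 1.5503]
Step 4: x=[5.0927 10.7231 14.5827] v=[0.3516 -1.0532 1.6918]
Step 5: x=[5.1332 10.6001 14.7633] v=[0.4054 -1.2303 1.8058]

Answer: 5.1332 10.6001 14.7633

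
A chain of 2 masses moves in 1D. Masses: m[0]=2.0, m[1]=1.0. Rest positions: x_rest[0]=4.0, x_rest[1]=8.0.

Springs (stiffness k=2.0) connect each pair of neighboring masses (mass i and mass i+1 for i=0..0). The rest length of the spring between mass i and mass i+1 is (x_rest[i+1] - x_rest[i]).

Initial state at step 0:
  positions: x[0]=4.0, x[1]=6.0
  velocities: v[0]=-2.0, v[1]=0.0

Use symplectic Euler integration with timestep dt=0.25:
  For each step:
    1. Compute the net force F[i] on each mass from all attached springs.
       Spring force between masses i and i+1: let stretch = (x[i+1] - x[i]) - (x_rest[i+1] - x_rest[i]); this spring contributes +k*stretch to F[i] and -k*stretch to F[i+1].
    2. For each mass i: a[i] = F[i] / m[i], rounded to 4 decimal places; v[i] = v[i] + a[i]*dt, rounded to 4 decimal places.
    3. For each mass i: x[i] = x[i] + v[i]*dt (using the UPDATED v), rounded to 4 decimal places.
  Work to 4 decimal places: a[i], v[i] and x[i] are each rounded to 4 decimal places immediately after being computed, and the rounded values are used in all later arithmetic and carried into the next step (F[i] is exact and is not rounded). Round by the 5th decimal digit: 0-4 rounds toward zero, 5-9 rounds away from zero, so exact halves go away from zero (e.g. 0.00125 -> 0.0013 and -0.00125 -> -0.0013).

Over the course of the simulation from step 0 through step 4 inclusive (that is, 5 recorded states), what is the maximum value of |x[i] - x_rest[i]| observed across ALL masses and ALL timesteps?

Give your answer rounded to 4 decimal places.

Answer: 2.6500

Derivation:
Step 0: x=[4.0000 6.0000] v=[-2.0000 0.0000]
Step 1: x=[3.3750 6.2500] v=[-2.5000 1.0000]
Step 2: x=[2.6797 6.6406] v=[-2.7813 1.5625]
Step 3: x=[1.9819 7.0361] v=[-2.7911 1.5821]
Step 4: x=[1.3500 7.2999] v=[-2.5276 1.0550]
Max displacement = 2.6500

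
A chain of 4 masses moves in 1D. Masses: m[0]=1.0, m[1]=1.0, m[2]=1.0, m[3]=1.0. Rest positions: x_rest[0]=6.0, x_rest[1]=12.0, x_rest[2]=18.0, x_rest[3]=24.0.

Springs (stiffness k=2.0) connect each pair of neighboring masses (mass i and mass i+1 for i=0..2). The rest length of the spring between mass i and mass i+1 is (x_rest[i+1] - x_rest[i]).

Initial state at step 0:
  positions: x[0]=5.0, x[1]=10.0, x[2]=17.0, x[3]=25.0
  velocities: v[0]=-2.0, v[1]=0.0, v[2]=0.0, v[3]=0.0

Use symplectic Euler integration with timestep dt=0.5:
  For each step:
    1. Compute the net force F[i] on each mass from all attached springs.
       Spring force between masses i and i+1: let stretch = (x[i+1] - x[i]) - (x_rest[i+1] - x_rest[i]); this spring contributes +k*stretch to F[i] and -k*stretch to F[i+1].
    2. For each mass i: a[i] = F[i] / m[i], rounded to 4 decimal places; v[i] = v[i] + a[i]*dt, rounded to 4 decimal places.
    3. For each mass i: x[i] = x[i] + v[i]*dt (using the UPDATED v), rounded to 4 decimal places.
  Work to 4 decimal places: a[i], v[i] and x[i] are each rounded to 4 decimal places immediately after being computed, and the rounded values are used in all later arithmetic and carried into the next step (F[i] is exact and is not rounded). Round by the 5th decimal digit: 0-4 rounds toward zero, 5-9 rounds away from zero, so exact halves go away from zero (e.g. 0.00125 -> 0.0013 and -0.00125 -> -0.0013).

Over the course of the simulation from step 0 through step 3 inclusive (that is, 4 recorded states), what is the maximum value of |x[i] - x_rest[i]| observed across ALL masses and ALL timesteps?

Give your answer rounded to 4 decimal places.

Answer: 3.2500

Derivation:
Step 0: x=[5.0000 10.0000 17.0000 25.0000] v=[-2.0000 0.0000 0.0000 0.0000]
Step 1: x=[3.5000 11.0000 17.5000 24.0000] v=[-3.0000 2.0000 1.0000 -2.0000]
Step 2: x=[2.7500 11.5000 18.0000 22.7500] v=[-1.5000 1.0000 1.0000 -2.5000]
Step 3: x=[3.3750 10.8750 17.6250 22.1250] v=[1.2500 -1.2500 -0.7500 -1.2500]
Max displacement = 3.2500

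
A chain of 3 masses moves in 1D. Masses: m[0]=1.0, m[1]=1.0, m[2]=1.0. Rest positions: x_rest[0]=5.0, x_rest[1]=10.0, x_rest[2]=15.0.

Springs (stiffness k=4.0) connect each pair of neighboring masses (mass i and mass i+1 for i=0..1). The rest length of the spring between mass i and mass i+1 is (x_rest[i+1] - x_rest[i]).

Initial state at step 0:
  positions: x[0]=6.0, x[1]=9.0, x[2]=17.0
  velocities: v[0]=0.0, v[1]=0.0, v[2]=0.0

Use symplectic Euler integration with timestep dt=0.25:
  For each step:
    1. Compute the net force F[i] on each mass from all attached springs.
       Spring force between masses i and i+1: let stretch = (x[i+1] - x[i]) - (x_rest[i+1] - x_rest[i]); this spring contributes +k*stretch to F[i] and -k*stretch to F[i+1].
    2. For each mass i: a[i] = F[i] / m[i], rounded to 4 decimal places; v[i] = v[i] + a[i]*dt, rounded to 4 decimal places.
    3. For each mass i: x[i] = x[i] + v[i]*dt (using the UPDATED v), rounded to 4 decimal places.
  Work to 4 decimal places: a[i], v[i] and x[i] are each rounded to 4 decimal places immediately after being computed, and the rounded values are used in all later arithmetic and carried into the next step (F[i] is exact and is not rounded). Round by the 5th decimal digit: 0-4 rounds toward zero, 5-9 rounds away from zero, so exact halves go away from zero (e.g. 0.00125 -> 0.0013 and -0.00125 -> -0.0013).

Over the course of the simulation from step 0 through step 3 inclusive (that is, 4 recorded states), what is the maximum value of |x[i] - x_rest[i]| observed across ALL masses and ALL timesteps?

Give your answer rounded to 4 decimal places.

Step 0: x=[6.0000 9.0000 17.0000] v=[0.0000 0.0000 0.0000]
Step 1: x=[5.5000 10.2500 16.2500] v=[-2.0000 5.0000 -3.0000]
Step 2: x=[4.9375 11.8125 15.2500] v=[-2.2500 6.2500 -4.0000]
Step 3: x=[4.8438 12.5156 14.6406] v=[-0.3750 2.8125 -2.4375]
Max displacement = 2.5156

Answer: 2.5156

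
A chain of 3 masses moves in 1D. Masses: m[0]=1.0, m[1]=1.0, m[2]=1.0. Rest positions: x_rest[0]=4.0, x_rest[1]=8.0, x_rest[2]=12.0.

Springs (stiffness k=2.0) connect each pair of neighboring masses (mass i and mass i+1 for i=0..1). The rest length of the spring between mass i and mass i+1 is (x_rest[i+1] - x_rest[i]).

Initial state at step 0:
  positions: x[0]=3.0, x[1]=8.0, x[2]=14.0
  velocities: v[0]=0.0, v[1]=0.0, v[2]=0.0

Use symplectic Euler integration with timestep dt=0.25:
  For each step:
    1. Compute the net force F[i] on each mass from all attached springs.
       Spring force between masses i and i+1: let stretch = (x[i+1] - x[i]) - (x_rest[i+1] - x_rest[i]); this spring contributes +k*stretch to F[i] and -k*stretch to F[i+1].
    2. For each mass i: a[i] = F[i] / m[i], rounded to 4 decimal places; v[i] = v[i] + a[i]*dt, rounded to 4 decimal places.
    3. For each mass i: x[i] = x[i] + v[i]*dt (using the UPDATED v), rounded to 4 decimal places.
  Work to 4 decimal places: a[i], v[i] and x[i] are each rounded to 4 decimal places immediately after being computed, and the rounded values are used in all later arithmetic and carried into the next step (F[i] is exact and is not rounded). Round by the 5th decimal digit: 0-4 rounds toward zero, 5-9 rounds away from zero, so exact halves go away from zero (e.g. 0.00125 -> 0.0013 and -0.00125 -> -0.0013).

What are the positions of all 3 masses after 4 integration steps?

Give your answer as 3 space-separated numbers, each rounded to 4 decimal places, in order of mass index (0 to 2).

Answer: 4.2120 8.6634 12.1248

Derivation:
Step 0: x=[3.0000 8.0000 14.0000] v=[0.0000 0.0000 0.0000]
Step 1: x=[3.1250 8.1250 13.7500] v=[0.5000 0.5000 -1.0000]
Step 2: x=[3.3750 8.3281 13.2969] v=[1.0000 0.8125 -1.8125]
Step 3: x=[3.7442 8.5332 12.7227] v=[1.4766 0.8204 -2.2969]
Step 4: x=[4.2120 8.6634 12.1248] v=[1.8711 0.5207 -2.3917]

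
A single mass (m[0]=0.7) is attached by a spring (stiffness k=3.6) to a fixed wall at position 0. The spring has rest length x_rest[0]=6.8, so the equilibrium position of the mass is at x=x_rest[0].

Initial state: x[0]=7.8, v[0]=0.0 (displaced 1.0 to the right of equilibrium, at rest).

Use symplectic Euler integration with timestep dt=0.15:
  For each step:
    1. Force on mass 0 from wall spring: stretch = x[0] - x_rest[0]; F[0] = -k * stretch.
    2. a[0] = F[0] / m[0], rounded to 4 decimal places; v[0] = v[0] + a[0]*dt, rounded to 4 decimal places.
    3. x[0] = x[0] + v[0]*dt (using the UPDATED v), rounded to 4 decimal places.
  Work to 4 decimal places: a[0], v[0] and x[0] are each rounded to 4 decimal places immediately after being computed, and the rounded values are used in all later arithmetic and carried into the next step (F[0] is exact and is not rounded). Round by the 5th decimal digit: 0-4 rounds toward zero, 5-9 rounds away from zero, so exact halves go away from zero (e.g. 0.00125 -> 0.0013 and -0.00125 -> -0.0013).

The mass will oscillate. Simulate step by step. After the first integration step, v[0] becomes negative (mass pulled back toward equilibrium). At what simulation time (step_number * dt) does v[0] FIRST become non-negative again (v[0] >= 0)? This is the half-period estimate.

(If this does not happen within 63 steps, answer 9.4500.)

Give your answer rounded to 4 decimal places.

Step 0: x=[7.8000] v=[0.0000]
Step 1: x=[7.6843] v=[-0.7714]
Step 2: x=[7.4663] v=[-1.4536]
Step 3: x=[7.1712] v=[-1.9676]
Step 4: x=[6.8331] v=[-2.2540]
Step 5: x=[6.4912] v=[-2.2795]
Step 6: x=[6.1850] v=[-2.0413]
Step 7: x=[5.9500] v=[-1.5669]
Step 8: x=[5.8133] v=[-0.9112]
Step 9: x=[5.7908] v=[-0.1500]
Step 10: x=[5.8851] v=[0.6285]
First v>=0 after going negative at step 10, time=1.5000

Answer: 1.5000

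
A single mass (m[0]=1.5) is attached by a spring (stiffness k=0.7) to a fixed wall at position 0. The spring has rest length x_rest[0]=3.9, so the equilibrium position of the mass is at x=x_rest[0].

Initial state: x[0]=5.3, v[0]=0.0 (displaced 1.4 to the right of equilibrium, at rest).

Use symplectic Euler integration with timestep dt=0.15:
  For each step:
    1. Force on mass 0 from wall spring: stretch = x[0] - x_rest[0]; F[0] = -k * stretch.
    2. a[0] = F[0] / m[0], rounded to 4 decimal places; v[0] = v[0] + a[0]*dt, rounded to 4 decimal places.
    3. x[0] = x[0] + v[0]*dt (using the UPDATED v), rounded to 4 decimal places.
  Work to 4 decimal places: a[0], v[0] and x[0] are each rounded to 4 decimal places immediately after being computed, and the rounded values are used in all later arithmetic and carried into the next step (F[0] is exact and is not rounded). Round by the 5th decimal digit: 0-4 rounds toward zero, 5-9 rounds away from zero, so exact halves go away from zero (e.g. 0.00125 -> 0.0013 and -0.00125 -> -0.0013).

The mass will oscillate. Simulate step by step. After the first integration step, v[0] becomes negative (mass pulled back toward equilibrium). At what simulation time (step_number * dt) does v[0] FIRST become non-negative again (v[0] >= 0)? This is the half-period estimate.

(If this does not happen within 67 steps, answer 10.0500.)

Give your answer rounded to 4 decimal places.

Step 0: x=[5.3000] v=[0.0000]
Step 1: x=[5.2853] v=[-0.0980]
Step 2: x=[5.2561] v=[-0.1950]
Step 3: x=[5.2126] v=[-0.2899]
Step 4: x=[5.1553] v=[-0.3818]
Step 5: x=[5.0848] v=[-0.4697]
Step 6: x=[5.0019] v=[-0.5526]
Step 7: x=[4.9074] v=[-0.6297]
Step 8: x=[4.8024] v=[-0.7002]
Step 9: x=[4.6879] v=[-0.7634]
Step 10: x=[4.5651] v=[-0.8186]
Step 11: x=[4.4353] v=[-0.8652]
Step 12: x=[4.2999] v=[-0.9027]
Step 13: x=[4.1603] v=[-0.9307]
Step 14: x=[4.0180] v=[-0.9489]
Step 15: x=[3.8744] v=[-0.9572]
Step 16: x=[3.7311] v=[-0.9554]
Step 17: x=[3.5896] v=[-0.9436]
Step 18: x=[3.4513] v=[-0.9219]
Step 19: x=[3.3177] v=[-0.8905]
Step 20: x=[3.1902] v=[-0.8497]
Step 21: x=[3.0702] v=[-0.8000]
Step 22: x=[2.9589] v=[-0.7419]
Step 23: x=[2.8575] v=[-0.6760]
Step 24: x=[2.7671] v=[-0.6030]
Step 25: x=[2.6885] v=[-0.5237]
Step 26: x=[2.6227] v=[-0.4389]
Step 27: x=[2.5703] v=[-0.3495]
Step 28: x=[2.5318] v=[-0.2564]
Step 29: x=[2.5077] v=[-0.1606]
Step 30: x=[2.4982] v=[-0.0631]
Step 31: x=[2.5035] v=[0.0350]
First v>=0 after going negative at step 31, time=4.6500

Answer: 4.6500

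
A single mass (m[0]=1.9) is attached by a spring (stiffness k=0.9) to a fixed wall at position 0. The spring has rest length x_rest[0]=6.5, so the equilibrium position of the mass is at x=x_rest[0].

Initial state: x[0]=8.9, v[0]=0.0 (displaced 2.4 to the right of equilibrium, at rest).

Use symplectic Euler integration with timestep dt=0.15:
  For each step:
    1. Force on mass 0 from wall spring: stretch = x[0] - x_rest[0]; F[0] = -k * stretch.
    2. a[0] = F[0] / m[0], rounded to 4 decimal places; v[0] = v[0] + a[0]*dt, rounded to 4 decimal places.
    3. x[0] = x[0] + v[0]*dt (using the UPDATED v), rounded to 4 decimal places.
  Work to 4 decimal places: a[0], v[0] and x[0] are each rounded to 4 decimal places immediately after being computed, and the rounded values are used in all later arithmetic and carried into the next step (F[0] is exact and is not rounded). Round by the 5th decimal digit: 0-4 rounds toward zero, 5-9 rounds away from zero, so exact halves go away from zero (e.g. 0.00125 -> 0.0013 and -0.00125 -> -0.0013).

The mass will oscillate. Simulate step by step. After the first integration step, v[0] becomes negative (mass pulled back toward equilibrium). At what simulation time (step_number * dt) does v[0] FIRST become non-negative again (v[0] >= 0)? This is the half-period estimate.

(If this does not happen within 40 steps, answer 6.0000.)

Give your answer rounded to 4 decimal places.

Step 0: x=[8.9000] v=[0.0000]
Step 1: x=[8.8744] v=[-0.1705]
Step 2: x=[8.8235] v=[-0.3392]
Step 3: x=[8.7479] v=[-0.5043]
Step 4: x=[8.6483] v=[-0.6640]
Step 5: x=[8.5258] v=[-0.8166]
Step 6: x=[8.3817] v=[-0.9605]
Step 7: x=[8.2176] v=[-1.0942]
Step 8: x=[8.0352] v=[-1.2162]
Step 9: x=[7.8364] v=[-1.3253]
Step 10: x=[7.6234] v=[-1.4203]
Step 11: x=[7.3984] v=[-1.5001]
Step 12: x=[7.1638] v=[-1.5639]
Step 13: x=[6.9221] v=[-1.6111]
Step 14: x=[6.6759] v=[-1.6411]
Step 15: x=[6.4279] v=[-1.6536]
Step 16: x=[6.1806] v=[-1.6485]
Step 17: x=[5.9367] v=[-1.6258]
Step 18: x=[5.6988] v=[-1.5858]
Step 19: x=[5.4695] v=[-1.5289]
Step 20: x=[5.2511] v=[-1.4557]
Step 21: x=[5.0461] v=[-1.3670]
Step 22: x=[4.8565] v=[-1.2637]
Step 23: x=[4.6845] v=[-1.1469]
Step 24: x=[4.5318] v=[-1.0179]
Step 25: x=[4.4001] v=[-0.8781]
Step 26: x=[4.2908] v=[-0.7289]
Step 27: x=[4.2050] v=[-0.5719]
Step 28: x=[4.1437] v=[-0.4088]
Step 29: x=[4.1075] v=[-0.2414]
Step 30: x=[4.0968] v=[-0.0714]
Step 31: x=[4.1117] v=[0.0994]
First v>=0 after going negative at step 31, time=4.6500

Answer: 4.6500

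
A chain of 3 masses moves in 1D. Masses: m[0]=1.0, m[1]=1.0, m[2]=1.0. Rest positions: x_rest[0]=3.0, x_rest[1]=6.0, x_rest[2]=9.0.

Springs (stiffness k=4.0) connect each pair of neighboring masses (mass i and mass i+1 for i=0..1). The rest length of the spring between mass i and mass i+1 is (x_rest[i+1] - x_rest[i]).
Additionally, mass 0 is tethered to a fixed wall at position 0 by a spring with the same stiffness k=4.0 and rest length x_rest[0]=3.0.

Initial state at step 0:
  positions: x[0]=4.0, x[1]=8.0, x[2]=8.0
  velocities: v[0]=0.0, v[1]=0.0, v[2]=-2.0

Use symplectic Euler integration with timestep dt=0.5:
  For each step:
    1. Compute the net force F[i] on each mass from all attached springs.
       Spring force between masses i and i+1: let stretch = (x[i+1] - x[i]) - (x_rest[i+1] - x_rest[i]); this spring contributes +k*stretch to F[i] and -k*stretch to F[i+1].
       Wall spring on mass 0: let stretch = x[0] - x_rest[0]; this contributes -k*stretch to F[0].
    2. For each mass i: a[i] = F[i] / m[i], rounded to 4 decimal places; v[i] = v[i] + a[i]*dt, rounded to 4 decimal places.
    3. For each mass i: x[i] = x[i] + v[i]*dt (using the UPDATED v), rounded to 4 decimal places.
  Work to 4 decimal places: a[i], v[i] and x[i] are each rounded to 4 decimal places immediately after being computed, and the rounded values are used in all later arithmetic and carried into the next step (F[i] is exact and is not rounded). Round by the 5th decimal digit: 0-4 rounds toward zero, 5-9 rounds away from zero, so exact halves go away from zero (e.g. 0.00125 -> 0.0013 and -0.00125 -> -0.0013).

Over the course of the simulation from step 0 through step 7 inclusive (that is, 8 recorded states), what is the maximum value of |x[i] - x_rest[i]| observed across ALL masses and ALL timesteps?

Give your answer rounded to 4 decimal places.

Answer: 3.0000

Derivation:
Step 0: x=[4.0000 8.0000 8.0000] v=[0.0000 0.0000 -2.0000]
Step 1: x=[4.0000 4.0000 10.0000] v=[0.0000 -8.0000 4.0000]
Step 2: x=[0.0000 6.0000 9.0000] v=[-8.0000 4.0000 -2.0000]
Step 3: x=[2.0000 5.0000 8.0000] v=[4.0000 -2.0000 -2.0000]
Step 4: x=[5.0000 4.0000 7.0000] v=[6.0000 -2.0000 -2.0000]
Step 5: x=[2.0000 7.0000 6.0000] v=[-6.0000 6.0000 -2.0000]
Step 6: x=[2.0000 4.0000 9.0000] v=[0.0000 -6.0000 6.0000]
Step 7: x=[2.0000 4.0000 10.0000] v=[0.0000 0.0000 2.0000]
Max displacement = 3.0000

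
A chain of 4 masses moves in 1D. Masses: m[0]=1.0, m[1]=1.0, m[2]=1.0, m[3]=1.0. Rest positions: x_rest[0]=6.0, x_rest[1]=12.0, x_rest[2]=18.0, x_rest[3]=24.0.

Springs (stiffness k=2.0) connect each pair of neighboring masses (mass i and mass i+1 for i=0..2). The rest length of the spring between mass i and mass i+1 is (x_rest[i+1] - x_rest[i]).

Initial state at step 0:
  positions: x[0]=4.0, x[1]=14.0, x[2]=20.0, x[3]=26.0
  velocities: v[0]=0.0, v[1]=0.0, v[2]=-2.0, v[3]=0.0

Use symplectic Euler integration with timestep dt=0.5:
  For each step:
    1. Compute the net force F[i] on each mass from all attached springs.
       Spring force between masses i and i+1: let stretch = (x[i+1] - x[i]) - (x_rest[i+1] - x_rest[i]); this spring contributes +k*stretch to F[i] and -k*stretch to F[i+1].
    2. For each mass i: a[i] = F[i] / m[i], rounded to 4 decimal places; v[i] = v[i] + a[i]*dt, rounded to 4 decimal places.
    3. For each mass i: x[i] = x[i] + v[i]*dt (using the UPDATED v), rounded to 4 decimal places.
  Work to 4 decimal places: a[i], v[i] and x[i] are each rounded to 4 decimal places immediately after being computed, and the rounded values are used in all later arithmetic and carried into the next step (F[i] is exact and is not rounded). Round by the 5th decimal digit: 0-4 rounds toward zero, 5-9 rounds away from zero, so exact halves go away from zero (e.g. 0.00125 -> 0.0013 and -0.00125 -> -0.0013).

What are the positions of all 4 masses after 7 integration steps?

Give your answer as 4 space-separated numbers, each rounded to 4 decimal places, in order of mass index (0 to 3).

Answer: 6.5000 10.8125 17.1875 22.5000

Derivation:
Step 0: x=[4.0000 14.0000 20.0000 26.0000] v=[0.0000 0.0000 -2.0000 0.0000]
Step 1: x=[6.0000 12.0000 19.0000 26.0000] v=[4.0000 -4.0000 -2.0000 0.0000]
Step 2: x=[8.0000 10.5000 18.0000 25.5000] v=[4.0000 -3.0000 -2.0000 -1.0000]
Step 3: x=[8.2500 11.5000 17.0000 24.2500] v=[0.5000 2.0000 -2.0000 -2.5000]
Step 4: x=[7.1250 13.6250 16.8750 22.3750] v=[-2.2500 4.2500 -0.2500 -3.7500]
Step 5: x=[6.2500 14.1250 17.8750 20.7500] v=[-1.7500 1.0000 2.0000 -3.2500]
Step 6: x=[6.3125 12.5625 18.4375 20.6875] v=[0.1250 -3.1250 1.1250 -0.1250]
Step 7: x=[6.5000 10.8125 17.1875 22.5000] v=[0.3750 -3.5000 -2.5000 3.6250]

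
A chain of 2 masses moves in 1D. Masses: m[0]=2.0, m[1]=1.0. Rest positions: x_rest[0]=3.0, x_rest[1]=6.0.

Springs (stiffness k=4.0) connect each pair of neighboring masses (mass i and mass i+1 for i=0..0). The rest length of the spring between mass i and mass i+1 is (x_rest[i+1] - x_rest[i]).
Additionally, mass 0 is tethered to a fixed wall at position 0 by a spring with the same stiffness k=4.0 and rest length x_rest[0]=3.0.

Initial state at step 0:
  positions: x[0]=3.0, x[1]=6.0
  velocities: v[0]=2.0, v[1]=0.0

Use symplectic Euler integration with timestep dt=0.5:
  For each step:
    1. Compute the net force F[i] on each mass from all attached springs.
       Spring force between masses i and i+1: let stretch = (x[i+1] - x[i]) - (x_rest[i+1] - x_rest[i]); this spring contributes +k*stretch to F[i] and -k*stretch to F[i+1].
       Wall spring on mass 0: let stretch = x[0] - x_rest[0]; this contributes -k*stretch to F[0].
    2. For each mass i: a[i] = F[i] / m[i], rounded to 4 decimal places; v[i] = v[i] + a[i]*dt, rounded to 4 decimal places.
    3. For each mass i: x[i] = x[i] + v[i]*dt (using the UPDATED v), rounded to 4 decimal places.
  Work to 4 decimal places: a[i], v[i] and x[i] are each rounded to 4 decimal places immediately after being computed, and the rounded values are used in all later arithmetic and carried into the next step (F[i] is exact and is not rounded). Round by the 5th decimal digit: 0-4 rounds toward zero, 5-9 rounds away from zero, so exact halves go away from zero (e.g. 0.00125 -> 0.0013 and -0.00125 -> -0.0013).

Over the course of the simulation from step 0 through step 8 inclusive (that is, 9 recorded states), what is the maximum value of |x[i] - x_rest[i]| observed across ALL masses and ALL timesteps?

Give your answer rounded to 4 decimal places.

Answer: 2.0000

Derivation:
Step 0: x=[3.0000 6.0000] v=[2.0000 0.0000]
Step 1: x=[4.0000 6.0000] v=[2.0000 0.0000]
Step 2: x=[4.0000 7.0000] v=[0.0000 2.0000]
Step 3: x=[3.5000 8.0000] v=[-1.0000 2.0000]
Step 4: x=[3.5000 7.5000] v=[0.0000 -1.0000]
Step 5: x=[3.7500 6.0000] v=[0.5000 -3.0000]
Step 6: x=[3.2500 5.2500] v=[-1.0000 -1.5000]
Step 7: x=[2.1250 5.5000] v=[-2.2500 0.5000]
Step 8: x=[1.6250 5.3750] v=[-1.0000 -0.2500]
Max displacement = 2.0000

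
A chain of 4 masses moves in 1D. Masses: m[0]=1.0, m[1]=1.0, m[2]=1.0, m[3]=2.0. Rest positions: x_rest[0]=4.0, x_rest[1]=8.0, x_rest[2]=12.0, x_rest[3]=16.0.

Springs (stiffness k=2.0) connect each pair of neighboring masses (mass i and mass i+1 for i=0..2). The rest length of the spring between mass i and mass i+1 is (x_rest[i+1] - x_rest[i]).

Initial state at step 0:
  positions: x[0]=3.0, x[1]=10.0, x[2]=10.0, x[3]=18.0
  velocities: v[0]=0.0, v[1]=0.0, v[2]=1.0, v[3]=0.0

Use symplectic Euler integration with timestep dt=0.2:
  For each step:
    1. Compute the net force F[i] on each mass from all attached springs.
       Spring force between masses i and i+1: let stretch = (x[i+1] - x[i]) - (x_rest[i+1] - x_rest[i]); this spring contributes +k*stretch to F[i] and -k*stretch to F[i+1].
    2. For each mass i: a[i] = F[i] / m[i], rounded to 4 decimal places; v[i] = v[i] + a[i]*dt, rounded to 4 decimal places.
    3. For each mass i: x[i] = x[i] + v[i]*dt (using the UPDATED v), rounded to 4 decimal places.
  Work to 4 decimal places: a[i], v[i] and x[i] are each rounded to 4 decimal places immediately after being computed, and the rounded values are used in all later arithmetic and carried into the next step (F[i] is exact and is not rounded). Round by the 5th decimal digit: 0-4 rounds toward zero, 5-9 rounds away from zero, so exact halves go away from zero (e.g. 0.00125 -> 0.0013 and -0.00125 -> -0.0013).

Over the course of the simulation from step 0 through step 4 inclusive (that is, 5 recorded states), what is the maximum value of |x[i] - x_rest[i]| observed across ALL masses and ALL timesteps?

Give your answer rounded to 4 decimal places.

Step 0: x=[3.0000 10.0000 10.0000 18.0000] v=[0.0000 0.0000 1.0000 0.0000]
Step 1: x=[3.2400 9.4400 10.8400 17.8400] v=[1.2000 -2.8000 4.2000 -0.8000]
Step 2: x=[3.6560 8.4960 12.1280 17.5600] v=[2.0800 -4.7200 6.4400 -1.4000]
Step 3: x=[4.1392 7.4554 13.5600 17.2227] v=[2.4160 -5.2032 7.1600 -1.6864]
Step 4: x=[4.5677 6.6378 14.7966 16.8989] v=[2.1425 -4.0878 6.1832 -1.6189]
Max displacement = 2.7966

Answer: 2.7966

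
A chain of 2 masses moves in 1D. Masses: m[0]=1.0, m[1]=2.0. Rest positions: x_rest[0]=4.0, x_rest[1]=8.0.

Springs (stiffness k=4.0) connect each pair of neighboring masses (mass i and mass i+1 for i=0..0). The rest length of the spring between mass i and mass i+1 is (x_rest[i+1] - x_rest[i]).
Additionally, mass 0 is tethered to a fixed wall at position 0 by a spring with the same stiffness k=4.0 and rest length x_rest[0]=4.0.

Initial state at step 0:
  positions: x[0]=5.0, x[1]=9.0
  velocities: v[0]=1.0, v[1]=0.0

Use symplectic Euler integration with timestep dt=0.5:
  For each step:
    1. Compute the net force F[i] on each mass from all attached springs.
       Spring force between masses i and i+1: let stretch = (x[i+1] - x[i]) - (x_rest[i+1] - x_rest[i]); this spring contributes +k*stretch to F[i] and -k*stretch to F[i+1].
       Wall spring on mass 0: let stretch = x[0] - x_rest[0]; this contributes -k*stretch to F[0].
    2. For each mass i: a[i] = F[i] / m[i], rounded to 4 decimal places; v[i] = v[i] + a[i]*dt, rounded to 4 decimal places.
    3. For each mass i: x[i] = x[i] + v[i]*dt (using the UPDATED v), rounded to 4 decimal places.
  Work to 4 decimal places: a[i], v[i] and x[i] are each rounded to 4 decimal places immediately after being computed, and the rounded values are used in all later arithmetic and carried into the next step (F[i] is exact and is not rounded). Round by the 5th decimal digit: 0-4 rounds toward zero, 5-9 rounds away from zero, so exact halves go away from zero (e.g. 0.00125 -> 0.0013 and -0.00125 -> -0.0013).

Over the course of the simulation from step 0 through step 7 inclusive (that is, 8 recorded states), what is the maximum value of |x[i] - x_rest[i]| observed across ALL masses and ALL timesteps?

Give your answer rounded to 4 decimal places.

Step 0: x=[5.0000 9.0000] v=[1.0000 0.0000]
Step 1: x=[4.5000 9.0000] v=[-1.0000 0.0000]
Step 2: x=[4.0000 8.7500] v=[-1.0000 -0.5000]
Step 3: x=[4.2500 8.1250] v=[0.5000 -1.2500]
Step 4: x=[4.1250 7.5625] v=[-0.2500 -1.1250]
Step 5: x=[3.3125 7.2813] v=[-1.6250 -0.5625]
Step 6: x=[3.1563 7.0157] v=[-0.3124 -0.5313]
Step 7: x=[3.7032 6.8204] v=[1.0938 -0.3907]
Max displacement = 1.1796

Answer: 1.1796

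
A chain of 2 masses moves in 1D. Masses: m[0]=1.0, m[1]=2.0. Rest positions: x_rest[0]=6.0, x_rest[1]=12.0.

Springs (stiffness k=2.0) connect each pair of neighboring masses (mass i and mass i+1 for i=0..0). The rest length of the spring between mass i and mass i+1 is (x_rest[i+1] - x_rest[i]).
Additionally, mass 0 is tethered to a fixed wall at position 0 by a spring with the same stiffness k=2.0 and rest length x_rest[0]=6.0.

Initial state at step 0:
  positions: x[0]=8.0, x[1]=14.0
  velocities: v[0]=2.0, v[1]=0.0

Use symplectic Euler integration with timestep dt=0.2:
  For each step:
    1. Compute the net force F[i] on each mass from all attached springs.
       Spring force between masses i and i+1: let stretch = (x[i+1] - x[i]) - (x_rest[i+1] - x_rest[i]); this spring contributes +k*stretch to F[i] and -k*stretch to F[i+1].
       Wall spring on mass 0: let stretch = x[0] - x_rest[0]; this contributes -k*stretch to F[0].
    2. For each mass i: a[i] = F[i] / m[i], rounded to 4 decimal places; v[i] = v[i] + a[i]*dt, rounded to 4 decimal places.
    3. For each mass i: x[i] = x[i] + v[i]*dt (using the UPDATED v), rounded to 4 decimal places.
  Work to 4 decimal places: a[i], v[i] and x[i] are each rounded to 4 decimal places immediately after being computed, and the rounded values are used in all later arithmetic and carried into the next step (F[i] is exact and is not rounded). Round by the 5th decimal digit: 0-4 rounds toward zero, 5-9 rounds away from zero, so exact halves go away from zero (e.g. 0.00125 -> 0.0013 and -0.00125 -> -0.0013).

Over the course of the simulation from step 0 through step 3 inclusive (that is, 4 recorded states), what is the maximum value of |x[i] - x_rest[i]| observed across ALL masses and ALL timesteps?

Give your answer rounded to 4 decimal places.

Answer: 2.2816

Derivation:
Step 0: x=[8.0000 14.0000] v=[2.0000 0.0000]
Step 1: x=[8.2400 14.0000] v=[1.2000 0.0000]
Step 2: x=[8.2816 14.0096] v=[0.2080 0.0480]
Step 3: x=[8.1189 14.0301] v=[-0.8134 0.1024]
Max displacement = 2.2816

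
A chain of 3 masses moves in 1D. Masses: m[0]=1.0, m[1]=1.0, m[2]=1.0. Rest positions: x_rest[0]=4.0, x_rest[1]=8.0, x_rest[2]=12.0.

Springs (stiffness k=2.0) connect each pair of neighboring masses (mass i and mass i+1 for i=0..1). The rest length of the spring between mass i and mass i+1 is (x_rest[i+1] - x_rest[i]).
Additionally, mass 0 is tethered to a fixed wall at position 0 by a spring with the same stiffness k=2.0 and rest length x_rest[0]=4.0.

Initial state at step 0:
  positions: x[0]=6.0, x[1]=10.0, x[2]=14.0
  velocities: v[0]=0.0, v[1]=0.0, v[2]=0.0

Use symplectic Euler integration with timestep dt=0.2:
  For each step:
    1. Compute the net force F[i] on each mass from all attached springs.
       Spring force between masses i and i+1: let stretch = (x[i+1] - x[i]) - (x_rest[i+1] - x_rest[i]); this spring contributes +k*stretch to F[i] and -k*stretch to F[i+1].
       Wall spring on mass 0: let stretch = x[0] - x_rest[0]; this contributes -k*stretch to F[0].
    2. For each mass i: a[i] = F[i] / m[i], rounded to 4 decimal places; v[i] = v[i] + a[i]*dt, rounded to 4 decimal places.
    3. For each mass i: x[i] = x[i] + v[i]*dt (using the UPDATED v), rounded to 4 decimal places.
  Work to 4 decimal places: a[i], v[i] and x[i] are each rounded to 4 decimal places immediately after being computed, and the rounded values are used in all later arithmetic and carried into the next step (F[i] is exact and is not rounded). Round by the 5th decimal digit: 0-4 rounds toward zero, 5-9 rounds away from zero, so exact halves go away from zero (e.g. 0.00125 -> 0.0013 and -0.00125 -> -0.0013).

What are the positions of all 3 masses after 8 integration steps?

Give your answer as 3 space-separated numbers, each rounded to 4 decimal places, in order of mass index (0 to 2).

Answer: 3.7456 8.7177 13.6971

Derivation:
Step 0: x=[6.0000 10.0000 14.0000] v=[0.0000 0.0000 0.0000]
Step 1: x=[5.8400 10.0000 14.0000] v=[-0.8000 0.0000 0.0000]
Step 2: x=[5.5456 9.9872 14.0000] v=[-1.4720 -0.0640 0.0000]
Step 3: x=[5.1629 9.9401 13.9990] v=[-1.9136 -0.2355 -0.0051]
Step 4: x=[4.7493 9.8355 13.9933] v=[-2.0679 -0.5228 -0.0287]
Step 5: x=[4.3627 9.6567 13.9749] v=[-1.9331 -0.8942 -0.0918]
Step 6: x=[4.0506 9.3998 13.9311] v=[-1.5606 -1.2845 -0.2191]
Step 7: x=[3.8424 9.0775 13.8448] v=[-1.0412 -1.6117 -0.4316]
Step 8: x=[3.7456 8.7177 13.6971] v=[-0.4841 -1.7988 -0.7385]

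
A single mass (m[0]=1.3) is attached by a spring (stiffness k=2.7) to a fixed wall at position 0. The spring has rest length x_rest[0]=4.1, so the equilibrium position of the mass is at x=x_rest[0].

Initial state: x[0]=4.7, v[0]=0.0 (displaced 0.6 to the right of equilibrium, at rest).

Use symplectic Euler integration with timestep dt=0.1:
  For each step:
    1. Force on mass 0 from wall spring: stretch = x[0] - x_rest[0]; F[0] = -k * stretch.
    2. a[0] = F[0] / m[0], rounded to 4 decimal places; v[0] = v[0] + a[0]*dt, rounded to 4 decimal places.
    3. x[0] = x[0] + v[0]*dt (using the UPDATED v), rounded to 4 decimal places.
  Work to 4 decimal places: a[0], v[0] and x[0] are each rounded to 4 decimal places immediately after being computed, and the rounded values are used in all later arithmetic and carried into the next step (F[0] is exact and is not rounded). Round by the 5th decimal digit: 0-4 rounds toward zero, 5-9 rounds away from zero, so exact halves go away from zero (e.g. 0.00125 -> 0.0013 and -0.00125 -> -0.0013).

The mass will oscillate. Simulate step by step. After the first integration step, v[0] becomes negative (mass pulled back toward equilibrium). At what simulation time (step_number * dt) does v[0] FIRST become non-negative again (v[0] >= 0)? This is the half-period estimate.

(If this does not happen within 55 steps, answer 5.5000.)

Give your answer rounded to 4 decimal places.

Step 0: x=[4.7000] v=[0.0000]
Step 1: x=[4.6875] v=[-0.1246]
Step 2: x=[4.6628] v=[-0.2466]
Step 3: x=[4.6265] v=[-0.3635]
Step 4: x=[4.5792] v=[-0.4729]
Step 5: x=[4.5220] v=[-0.5724]
Step 6: x=[4.4560] v=[-0.6601]
Step 7: x=[4.3826] v=[-0.7340]
Step 8: x=[4.3033] v=[-0.7927]
Step 9: x=[4.2198] v=[-0.8349]
Step 10: x=[4.1338] v=[-0.8598]
Step 11: x=[4.0471] v=[-0.8668]
Step 12: x=[3.9615] v=[-0.8558]
Step 13: x=[3.8788] v=[-0.8270]
Step 14: x=[3.8007] v=[-0.7811]
Step 15: x=[3.7288] v=[-0.7189]
Step 16: x=[3.6646] v=[-0.6418]
Step 17: x=[3.6095] v=[-0.5514]
Step 18: x=[3.5646] v=[-0.4495]
Step 19: x=[3.5308] v=[-0.3383]
Step 20: x=[3.5088] v=[-0.2201]
Step 21: x=[3.4991] v=[-0.0973]
Step 22: x=[3.5019] v=[0.0275]
First v>=0 after going negative at step 22, time=2.2000

Answer: 2.2000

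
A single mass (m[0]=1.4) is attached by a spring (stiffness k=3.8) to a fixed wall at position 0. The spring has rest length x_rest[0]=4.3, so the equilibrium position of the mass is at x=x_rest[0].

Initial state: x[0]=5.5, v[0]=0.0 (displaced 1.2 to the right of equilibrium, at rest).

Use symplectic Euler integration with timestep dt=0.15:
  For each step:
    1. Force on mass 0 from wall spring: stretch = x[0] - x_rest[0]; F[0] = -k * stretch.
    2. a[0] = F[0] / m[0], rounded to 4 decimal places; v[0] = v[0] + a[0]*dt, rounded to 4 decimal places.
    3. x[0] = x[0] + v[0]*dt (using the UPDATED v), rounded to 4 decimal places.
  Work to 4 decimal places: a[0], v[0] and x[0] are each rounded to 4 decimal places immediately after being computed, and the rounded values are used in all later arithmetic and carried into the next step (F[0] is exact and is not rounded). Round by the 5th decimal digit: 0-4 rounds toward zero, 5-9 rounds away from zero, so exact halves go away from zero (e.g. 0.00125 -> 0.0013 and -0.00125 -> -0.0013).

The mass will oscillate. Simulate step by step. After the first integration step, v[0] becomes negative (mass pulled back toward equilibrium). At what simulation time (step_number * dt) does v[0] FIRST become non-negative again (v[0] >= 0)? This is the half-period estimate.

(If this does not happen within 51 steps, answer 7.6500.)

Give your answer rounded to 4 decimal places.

Answer: 1.9500

Derivation:
Step 0: x=[5.5000] v=[0.0000]
Step 1: x=[5.4267] v=[-0.4886]
Step 2: x=[5.2846] v=[-0.9473]
Step 3: x=[5.0824] v=[-1.3482]
Step 4: x=[4.8324] v=[-1.6668]
Step 5: x=[4.5499] v=[-1.8836]
Step 6: x=[4.2521] v=[-1.9853]
Step 7: x=[3.9572] v=[-1.9658]
Step 8: x=[3.6833] v=[-1.8262]
Step 9: x=[3.4470] v=[-1.5751]
Step 10: x=[3.2628] v=[-1.2278]
Step 11: x=[3.1420] v=[-0.8055]
Step 12: x=[3.0919] v=[-0.3340]
Step 13: x=[3.1156] v=[0.1579]
First v>=0 after going negative at step 13, time=1.9500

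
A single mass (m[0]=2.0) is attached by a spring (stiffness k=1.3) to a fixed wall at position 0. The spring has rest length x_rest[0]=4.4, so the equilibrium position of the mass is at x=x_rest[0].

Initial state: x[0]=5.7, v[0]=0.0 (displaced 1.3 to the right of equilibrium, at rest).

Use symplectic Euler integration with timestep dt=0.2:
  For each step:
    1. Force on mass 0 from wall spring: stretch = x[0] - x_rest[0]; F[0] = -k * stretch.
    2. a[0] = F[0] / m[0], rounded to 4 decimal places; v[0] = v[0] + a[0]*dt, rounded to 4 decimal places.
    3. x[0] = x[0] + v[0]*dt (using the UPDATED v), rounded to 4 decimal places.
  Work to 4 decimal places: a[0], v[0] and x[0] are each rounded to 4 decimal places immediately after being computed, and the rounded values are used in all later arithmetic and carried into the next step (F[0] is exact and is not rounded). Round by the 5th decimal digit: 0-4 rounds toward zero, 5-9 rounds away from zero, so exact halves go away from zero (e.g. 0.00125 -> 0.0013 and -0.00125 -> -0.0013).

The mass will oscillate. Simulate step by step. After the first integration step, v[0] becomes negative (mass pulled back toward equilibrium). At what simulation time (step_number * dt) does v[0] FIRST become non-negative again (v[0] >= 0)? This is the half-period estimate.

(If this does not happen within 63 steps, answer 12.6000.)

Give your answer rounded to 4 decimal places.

Step 0: x=[5.7000] v=[0.0000]
Step 1: x=[5.6662] v=[-0.1690]
Step 2: x=[5.5995] v=[-0.3336]
Step 3: x=[5.5016] v=[-0.4895]
Step 4: x=[5.3751] v=[-0.6327]
Step 5: x=[5.2232] v=[-0.7595]
Step 6: x=[5.0499] v=[-0.8665]
Step 7: x=[4.8597] v=[-0.9510]
Step 8: x=[4.6575] v=[-1.0108]
Step 9: x=[4.4486] v=[-1.0443]
Step 10: x=[4.2385] v=[-1.0506]
Step 11: x=[4.0326] v=[-1.0296]
Step 12: x=[3.8362] v=[-0.9818]
Step 13: x=[3.6545] v=[-0.9085]
Step 14: x=[3.4922] v=[-0.8116]
Step 15: x=[3.3535] v=[-0.6936]
Step 16: x=[3.2420] v=[-0.5576]
Step 17: x=[3.1606] v=[-0.4071]
Step 18: x=[3.1114] v=[-0.2460]
Step 19: x=[3.0957] v=[-0.0785]
Step 20: x=[3.1139] v=[0.0911]
First v>=0 after going negative at step 20, time=4.0000

Answer: 4.0000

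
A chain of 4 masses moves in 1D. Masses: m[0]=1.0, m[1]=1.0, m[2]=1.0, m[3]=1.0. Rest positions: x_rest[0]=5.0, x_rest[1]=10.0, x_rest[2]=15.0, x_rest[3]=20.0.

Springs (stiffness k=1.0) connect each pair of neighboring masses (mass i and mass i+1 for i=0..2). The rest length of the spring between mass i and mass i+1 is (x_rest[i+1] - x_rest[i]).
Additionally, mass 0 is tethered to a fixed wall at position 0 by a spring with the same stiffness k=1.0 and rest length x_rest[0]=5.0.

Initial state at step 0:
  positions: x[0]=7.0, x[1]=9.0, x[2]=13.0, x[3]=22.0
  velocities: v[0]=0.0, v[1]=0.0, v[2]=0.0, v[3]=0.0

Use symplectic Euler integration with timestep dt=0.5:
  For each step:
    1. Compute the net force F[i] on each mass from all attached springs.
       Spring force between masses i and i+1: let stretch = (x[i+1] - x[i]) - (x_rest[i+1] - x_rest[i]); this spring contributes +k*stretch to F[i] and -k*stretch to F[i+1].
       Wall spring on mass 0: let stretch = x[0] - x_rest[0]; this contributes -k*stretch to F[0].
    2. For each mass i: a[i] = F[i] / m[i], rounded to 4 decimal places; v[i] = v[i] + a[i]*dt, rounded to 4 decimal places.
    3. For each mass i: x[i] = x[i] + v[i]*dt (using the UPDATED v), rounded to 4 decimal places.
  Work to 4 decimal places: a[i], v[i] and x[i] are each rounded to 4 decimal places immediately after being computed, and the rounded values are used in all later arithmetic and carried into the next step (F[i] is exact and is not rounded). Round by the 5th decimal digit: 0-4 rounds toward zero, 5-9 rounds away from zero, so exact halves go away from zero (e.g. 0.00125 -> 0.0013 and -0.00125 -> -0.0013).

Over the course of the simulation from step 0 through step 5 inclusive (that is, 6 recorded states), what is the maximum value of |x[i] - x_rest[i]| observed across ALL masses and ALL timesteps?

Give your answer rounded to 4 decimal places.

Answer: 2.2032

Derivation:
Step 0: x=[7.0000 9.0000 13.0000 22.0000] v=[0.0000 0.0000 0.0000 0.0000]
Step 1: x=[5.7500 9.5000 14.2500 21.0000] v=[-2.5000 1.0000 2.5000 -2.0000]
Step 2: x=[4.0000 10.2500 16.0000 19.5625] v=[-3.5000 1.5000 3.5000 -2.8750]
Step 3: x=[2.8125 10.8750 17.2032 18.4844] v=[-2.3750 1.2500 2.4063 -2.1563]
Step 4: x=[2.9375 11.0665 17.1446 18.3360] v=[0.2500 0.3829 -0.1172 -0.2969]
Step 5: x=[4.3604 10.7452 15.8643 19.1397] v=[2.8458 -0.6426 -2.5606 1.6074]
Max displacement = 2.2032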